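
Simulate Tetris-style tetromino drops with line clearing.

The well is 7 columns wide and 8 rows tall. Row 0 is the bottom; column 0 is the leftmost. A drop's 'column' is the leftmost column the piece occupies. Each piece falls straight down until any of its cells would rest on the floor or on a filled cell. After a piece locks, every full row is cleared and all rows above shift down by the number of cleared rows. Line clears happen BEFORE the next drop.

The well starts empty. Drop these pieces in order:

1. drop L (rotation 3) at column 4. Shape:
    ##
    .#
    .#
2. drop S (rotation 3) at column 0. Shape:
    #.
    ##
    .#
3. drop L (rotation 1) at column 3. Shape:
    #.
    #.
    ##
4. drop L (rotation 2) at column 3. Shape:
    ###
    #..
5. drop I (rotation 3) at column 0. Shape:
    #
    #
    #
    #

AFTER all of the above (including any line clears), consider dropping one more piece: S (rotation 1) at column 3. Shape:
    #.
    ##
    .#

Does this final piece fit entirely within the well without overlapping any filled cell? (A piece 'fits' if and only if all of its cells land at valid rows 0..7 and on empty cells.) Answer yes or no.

Answer: no

Derivation:
Drop 1: L rot3 at col 4 lands with bottom-row=0; cleared 0 line(s) (total 0); column heights now [0 0 0 0 3 3 0], max=3
Drop 2: S rot3 at col 0 lands with bottom-row=0; cleared 0 line(s) (total 0); column heights now [3 2 0 0 3 3 0], max=3
Drop 3: L rot1 at col 3 lands with bottom-row=3; cleared 0 line(s) (total 0); column heights now [3 2 0 6 4 3 0], max=6
Drop 4: L rot2 at col 3 lands with bottom-row=6; cleared 0 line(s) (total 0); column heights now [3 2 0 8 8 8 0], max=8
Drop 5: I rot3 at col 0 lands with bottom-row=3; cleared 0 line(s) (total 0); column heights now [7 2 0 8 8 8 0], max=8
Test piece S rot1 at col 3 (width 2): heights before test = [7 2 0 8 8 8 0]; fits = False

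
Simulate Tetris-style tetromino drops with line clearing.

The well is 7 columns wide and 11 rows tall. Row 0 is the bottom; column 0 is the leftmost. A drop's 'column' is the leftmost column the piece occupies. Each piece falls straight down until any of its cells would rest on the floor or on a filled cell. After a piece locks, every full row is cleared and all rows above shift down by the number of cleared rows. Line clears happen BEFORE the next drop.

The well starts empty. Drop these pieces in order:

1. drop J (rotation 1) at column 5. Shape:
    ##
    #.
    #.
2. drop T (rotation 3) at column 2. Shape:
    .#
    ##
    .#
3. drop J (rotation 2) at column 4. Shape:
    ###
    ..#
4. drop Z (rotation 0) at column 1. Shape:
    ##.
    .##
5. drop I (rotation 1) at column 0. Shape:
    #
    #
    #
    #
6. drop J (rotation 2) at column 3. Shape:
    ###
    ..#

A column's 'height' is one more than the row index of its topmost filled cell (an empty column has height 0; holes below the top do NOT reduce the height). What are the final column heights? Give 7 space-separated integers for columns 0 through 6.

Answer: 4 5 5 7 7 7 5

Derivation:
Drop 1: J rot1 at col 5 lands with bottom-row=0; cleared 0 line(s) (total 0); column heights now [0 0 0 0 0 3 3], max=3
Drop 2: T rot3 at col 2 lands with bottom-row=0; cleared 0 line(s) (total 0); column heights now [0 0 2 3 0 3 3], max=3
Drop 3: J rot2 at col 4 lands with bottom-row=3; cleared 0 line(s) (total 0); column heights now [0 0 2 3 5 5 5], max=5
Drop 4: Z rot0 at col 1 lands with bottom-row=3; cleared 0 line(s) (total 0); column heights now [0 5 5 4 5 5 5], max=5
Drop 5: I rot1 at col 0 lands with bottom-row=0; cleared 0 line(s) (total 0); column heights now [4 5 5 4 5 5 5], max=5
Drop 6: J rot2 at col 3 lands with bottom-row=5; cleared 0 line(s) (total 0); column heights now [4 5 5 7 7 7 5], max=7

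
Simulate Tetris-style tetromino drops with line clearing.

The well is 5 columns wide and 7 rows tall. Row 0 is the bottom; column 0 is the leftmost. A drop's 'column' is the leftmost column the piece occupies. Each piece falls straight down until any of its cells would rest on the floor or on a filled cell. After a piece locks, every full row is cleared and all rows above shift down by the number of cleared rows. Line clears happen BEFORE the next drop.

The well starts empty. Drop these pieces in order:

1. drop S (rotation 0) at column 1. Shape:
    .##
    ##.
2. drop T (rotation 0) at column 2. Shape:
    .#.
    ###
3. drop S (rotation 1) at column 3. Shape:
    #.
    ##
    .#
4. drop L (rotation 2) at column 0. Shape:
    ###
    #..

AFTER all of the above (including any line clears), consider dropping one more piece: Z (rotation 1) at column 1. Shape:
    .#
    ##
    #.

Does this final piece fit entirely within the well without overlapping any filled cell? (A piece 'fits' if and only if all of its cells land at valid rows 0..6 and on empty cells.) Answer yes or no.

Drop 1: S rot0 at col 1 lands with bottom-row=0; cleared 0 line(s) (total 0); column heights now [0 1 2 2 0], max=2
Drop 2: T rot0 at col 2 lands with bottom-row=2; cleared 0 line(s) (total 0); column heights now [0 1 3 4 3], max=4
Drop 3: S rot1 at col 3 lands with bottom-row=3; cleared 0 line(s) (total 0); column heights now [0 1 3 6 5], max=6
Drop 4: L rot2 at col 0 lands with bottom-row=2; cleared 1 line(s) (total 1); column heights now [3 1 3 5 4], max=5
Test piece Z rot1 at col 1 (width 2): heights before test = [3 1 3 5 4]; fits = True

Answer: yes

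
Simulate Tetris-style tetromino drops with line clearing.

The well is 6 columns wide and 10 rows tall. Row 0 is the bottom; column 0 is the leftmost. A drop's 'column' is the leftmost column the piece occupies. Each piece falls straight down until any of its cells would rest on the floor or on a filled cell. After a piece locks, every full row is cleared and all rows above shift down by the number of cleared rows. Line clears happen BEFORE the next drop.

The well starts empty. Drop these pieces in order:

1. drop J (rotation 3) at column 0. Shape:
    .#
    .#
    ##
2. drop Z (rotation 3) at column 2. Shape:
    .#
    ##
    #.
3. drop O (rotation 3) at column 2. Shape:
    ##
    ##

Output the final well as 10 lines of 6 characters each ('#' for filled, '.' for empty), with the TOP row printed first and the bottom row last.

Drop 1: J rot3 at col 0 lands with bottom-row=0; cleared 0 line(s) (total 0); column heights now [1 3 0 0 0 0], max=3
Drop 2: Z rot3 at col 2 lands with bottom-row=0; cleared 0 line(s) (total 0); column heights now [1 3 2 3 0 0], max=3
Drop 3: O rot3 at col 2 lands with bottom-row=3; cleared 0 line(s) (total 0); column heights now [1 3 5 5 0 0], max=5

Answer: ......
......
......
......
......
..##..
..##..
.#.#..
.###..
###...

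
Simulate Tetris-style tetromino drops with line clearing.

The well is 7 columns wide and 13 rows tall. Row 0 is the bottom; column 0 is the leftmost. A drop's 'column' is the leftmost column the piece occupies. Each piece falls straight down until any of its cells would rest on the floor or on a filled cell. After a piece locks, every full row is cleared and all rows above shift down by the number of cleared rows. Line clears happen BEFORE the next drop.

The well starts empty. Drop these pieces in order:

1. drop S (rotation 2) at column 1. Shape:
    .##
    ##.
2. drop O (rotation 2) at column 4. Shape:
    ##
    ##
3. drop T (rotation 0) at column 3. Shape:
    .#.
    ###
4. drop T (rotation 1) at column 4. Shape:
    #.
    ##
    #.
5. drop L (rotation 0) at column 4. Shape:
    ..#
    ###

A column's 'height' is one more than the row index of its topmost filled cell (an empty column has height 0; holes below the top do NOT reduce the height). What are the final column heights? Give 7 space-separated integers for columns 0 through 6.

Drop 1: S rot2 at col 1 lands with bottom-row=0; cleared 0 line(s) (total 0); column heights now [0 1 2 2 0 0 0], max=2
Drop 2: O rot2 at col 4 lands with bottom-row=0; cleared 0 line(s) (total 0); column heights now [0 1 2 2 2 2 0], max=2
Drop 3: T rot0 at col 3 lands with bottom-row=2; cleared 0 line(s) (total 0); column heights now [0 1 2 3 4 3 0], max=4
Drop 4: T rot1 at col 4 lands with bottom-row=4; cleared 0 line(s) (total 0); column heights now [0 1 2 3 7 6 0], max=7
Drop 5: L rot0 at col 4 lands with bottom-row=7; cleared 0 line(s) (total 0); column heights now [0 1 2 3 8 8 9], max=9

Answer: 0 1 2 3 8 8 9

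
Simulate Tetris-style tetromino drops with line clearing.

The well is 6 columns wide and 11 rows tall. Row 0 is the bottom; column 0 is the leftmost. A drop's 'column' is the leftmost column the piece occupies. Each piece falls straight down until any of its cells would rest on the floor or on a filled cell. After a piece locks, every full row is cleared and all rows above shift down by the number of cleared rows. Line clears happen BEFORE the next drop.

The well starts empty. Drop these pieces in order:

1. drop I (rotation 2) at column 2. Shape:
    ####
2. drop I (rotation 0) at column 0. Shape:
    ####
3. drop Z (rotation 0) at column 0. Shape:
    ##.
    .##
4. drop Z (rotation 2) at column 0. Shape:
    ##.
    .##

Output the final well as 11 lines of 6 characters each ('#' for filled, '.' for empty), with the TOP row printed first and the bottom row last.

Answer: ......
......
......
......
......
##....
.##...
##....
.##...
####..
..####

Derivation:
Drop 1: I rot2 at col 2 lands with bottom-row=0; cleared 0 line(s) (total 0); column heights now [0 0 1 1 1 1], max=1
Drop 2: I rot0 at col 0 lands with bottom-row=1; cleared 0 line(s) (total 0); column heights now [2 2 2 2 1 1], max=2
Drop 3: Z rot0 at col 0 lands with bottom-row=2; cleared 0 line(s) (total 0); column heights now [4 4 3 2 1 1], max=4
Drop 4: Z rot2 at col 0 lands with bottom-row=4; cleared 0 line(s) (total 0); column heights now [6 6 5 2 1 1], max=6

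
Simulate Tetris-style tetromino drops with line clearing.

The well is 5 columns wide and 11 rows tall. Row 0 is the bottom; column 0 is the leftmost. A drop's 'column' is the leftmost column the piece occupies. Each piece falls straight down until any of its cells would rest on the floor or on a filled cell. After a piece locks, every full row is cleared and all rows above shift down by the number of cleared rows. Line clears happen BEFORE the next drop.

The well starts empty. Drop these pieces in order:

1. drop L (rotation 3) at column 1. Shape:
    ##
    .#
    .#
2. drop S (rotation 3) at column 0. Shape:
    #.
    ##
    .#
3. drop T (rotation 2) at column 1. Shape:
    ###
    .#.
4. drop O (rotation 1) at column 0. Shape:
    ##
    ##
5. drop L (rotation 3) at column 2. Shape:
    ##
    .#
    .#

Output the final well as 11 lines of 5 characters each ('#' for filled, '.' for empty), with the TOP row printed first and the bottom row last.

Drop 1: L rot3 at col 1 lands with bottom-row=0; cleared 0 line(s) (total 0); column heights now [0 3 3 0 0], max=3
Drop 2: S rot3 at col 0 lands with bottom-row=3; cleared 0 line(s) (total 0); column heights now [6 5 3 0 0], max=6
Drop 3: T rot2 at col 1 lands with bottom-row=4; cleared 0 line(s) (total 0); column heights now [6 6 6 6 0], max=6
Drop 4: O rot1 at col 0 lands with bottom-row=6; cleared 0 line(s) (total 0); column heights now [8 8 6 6 0], max=8
Drop 5: L rot3 at col 2 lands with bottom-row=6; cleared 0 line(s) (total 0); column heights now [8 8 9 9 0], max=9

Answer: .....
.....
..##.
##.#.
##.#.
####.
###..
.#...
.##..
..#..
..#..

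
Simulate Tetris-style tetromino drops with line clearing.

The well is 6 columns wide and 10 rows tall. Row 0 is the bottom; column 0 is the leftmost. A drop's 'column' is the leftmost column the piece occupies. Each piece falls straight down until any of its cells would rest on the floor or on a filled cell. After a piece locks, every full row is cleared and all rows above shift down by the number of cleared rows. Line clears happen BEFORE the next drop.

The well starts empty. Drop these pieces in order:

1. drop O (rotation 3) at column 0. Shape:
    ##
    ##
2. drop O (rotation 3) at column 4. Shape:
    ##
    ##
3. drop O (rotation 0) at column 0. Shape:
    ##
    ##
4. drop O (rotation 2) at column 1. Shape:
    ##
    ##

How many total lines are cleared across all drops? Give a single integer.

Answer: 0

Derivation:
Drop 1: O rot3 at col 0 lands with bottom-row=0; cleared 0 line(s) (total 0); column heights now [2 2 0 0 0 0], max=2
Drop 2: O rot3 at col 4 lands with bottom-row=0; cleared 0 line(s) (total 0); column heights now [2 2 0 0 2 2], max=2
Drop 3: O rot0 at col 0 lands with bottom-row=2; cleared 0 line(s) (total 0); column heights now [4 4 0 0 2 2], max=4
Drop 4: O rot2 at col 1 lands with bottom-row=4; cleared 0 line(s) (total 0); column heights now [4 6 6 0 2 2], max=6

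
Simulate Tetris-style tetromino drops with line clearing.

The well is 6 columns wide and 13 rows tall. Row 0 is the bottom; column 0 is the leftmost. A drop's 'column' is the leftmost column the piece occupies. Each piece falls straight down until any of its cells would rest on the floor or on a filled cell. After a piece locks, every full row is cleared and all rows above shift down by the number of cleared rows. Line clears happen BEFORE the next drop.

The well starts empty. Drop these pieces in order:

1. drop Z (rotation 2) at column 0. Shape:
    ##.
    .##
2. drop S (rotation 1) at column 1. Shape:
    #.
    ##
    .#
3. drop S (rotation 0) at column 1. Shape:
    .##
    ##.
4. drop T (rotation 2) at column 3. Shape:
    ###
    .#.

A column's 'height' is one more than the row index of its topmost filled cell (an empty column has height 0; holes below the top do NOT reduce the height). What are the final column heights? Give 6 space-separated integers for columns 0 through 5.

Answer: 2 5 6 7 7 7

Derivation:
Drop 1: Z rot2 at col 0 lands with bottom-row=0; cleared 0 line(s) (total 0); column heights now [2 2 1 0 0 0], max=2
Drop 2: S rot1 at col 1 lands with bottom-row=1; cleared 0 line(s) (total 0); column heights now [2 4 3 0 0 0], max=4
Drop 3: S rot0 at col 1 lands with bottom-row=4; cleared 0 line(s) (total 0); column heights now [2 5 6 6 0 0], max=6
Drop 4: T rot2 at col 3 lands with bottom-row=5; cleared 0 line(s) (total 0); column heights now [2 5 6 7 7 7], max=7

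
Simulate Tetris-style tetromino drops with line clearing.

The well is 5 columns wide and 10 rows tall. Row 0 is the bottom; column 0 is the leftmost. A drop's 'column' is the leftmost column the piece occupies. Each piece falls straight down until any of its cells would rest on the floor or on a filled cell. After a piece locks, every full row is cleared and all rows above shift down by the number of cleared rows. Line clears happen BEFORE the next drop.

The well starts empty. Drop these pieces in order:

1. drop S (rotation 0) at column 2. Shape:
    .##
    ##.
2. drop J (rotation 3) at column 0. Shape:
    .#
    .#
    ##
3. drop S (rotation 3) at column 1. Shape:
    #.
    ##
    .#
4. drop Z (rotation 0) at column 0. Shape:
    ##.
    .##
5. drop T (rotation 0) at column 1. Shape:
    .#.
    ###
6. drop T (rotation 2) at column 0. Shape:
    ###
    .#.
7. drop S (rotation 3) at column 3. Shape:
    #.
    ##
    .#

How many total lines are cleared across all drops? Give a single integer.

Answer: 0

Derivation:
Drop 1: S rot0 at col 2 lands with bottom-row=0; cleared 0 line(s) (total 0); column heights now [0 0 1 2 2], max=2
Drop 2: J rot3 at col 0 lands with bottom-row=0; cleared 0 line(s) (total 0); column heights now [1 3 1 2 2], max=3
Drop 3: S rot3 at col 1 lands with bottom-row=2; cleared 0 line(s) (total 0); column heights now [1 5 4 2 2], max=5
Drop 4: Z rot0 at col 0 lands with bottom-row=5; cleared 0 line(s) (total 0); column heights now [7 7 6 2 2], max=7
Drop 5: T rot0 at col 1 lands with bottom-row=7; cleared 0 line(s) (total 0); column heights now [7 8 9 8 2], max=9
Drop 6: T rot2 at col 0 lands with bottom-row=8; cleared 0 line(s) (total 0); column heights now [10 10 10 8 2], max=10
Drop 7: S rot3 at col 3 lands with bottom-row=7; cleared 0 line(s) (total 0); column heights now [10 10 10 10 9], max=10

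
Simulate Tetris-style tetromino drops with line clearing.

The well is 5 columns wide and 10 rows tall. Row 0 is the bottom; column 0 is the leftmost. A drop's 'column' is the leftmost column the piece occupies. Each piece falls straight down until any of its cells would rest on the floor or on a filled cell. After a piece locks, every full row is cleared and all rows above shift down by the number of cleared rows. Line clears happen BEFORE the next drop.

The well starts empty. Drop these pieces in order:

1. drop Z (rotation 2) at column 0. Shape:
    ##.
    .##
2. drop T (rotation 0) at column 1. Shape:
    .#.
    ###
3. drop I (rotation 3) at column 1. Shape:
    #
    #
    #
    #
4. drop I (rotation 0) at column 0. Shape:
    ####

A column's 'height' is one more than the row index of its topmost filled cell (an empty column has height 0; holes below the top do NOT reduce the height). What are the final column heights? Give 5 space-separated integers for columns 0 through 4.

Drop 1: Z rot2 at col 0 lands with bottom-row=0; cleared 0 line(s) (total 0); column heights now [2 2 1 0 0], max=2
Drop 2: T rot0 at col 1 lands with bottom-row=2; cleared 0 line(s) (total 0); column heights now [2 3 4 3 0], max=4
Drop 3: I rot3 at col 1 lands with bottom-row=3; cleared 0 line(s) (total 0); column heights now [2 7 4 3 0], max=7
Drop 4: I rot0 at col 0 lands with bottom-row=7; cleared 0 line(s) (total 0); column heights now [8 8 8 8 0], max=8

Answer: 8 8 8 8 0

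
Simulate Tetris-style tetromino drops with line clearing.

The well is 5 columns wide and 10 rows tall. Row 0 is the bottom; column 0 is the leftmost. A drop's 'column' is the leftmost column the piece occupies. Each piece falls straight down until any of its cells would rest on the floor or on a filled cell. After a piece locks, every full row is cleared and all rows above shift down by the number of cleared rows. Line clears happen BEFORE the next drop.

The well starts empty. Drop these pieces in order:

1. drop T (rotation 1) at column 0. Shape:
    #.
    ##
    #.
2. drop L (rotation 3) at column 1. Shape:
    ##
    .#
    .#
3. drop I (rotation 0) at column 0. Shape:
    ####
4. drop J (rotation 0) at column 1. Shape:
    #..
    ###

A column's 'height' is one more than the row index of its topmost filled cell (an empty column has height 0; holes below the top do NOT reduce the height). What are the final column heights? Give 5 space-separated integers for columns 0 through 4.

Answer: 4 6 5 5 0

Derivation:
Drop 1: T rot1 at col 0 lands with bottom-row=0; cleared 0 line(s) (total 0); column heights now [3 2 0 0 0], max=3
Drop 2: L rot3 at col 1 lands with bottom-row=0; cleared 0 line(s) (total 0); column heights now [3 3 3 0 0], max=3
Drop 3: I rot0 at col 0 lands with bottom-row=3; cleared 0 line(s) (total 0); column heights now [4 4 4 4 0], max=4
Drop 4: J rot0 at col 1 lands with bottom-row=4; cleared 0 line(s) (total 0); column heights now [4 6 5 5 0], max=6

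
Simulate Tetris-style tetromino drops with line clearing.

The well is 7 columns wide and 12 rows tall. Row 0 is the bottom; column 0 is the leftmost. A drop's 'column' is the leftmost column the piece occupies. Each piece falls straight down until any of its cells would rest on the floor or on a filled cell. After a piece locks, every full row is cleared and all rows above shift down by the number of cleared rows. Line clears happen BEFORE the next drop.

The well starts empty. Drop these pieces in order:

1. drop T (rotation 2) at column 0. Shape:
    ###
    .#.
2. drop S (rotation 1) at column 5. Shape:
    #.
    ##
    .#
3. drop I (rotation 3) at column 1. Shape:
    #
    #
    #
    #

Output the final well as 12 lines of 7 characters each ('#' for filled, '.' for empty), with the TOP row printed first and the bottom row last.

Drop 1: T rot2 at col 0 lands with bottom-row=0; cleared 0 line(s) (total 0); column heights now [2 2 2 0 0 0 0], max=2
Drop 2: S rot1 at col 5 lands with bottom-row=0; cleared 0 line(s) (total 0); column heights now [2 2 2 0 0 3 2], max=3
Drop 3: I rot3 at col 1 lands with bottom-row=2; cleared 0 line(s) (total 0); column heights now [2 6 2 0 0 3 2], max=6

Answer: .......
.......
.......
.......
.......
.......
.#.....
.#.....
.#.....
.#...#.
###..##
.#....#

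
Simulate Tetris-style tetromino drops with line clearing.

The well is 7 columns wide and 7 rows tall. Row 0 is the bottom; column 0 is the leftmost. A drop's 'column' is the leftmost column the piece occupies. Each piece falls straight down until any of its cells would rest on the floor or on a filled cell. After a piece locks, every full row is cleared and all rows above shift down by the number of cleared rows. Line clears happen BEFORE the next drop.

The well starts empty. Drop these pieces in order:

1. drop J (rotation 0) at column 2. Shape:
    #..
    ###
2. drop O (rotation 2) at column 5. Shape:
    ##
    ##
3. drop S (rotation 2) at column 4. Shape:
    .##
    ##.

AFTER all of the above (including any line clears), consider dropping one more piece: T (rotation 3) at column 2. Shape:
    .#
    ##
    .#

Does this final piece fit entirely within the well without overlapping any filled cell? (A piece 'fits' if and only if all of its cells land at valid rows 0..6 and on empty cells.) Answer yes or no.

Drop 1: J rot0 at col 2 lands with bottom-row=0; cleared 0 line(s) (total 0); column heights now [0 0 2 1 1 0 0], max=2
Drop 2: O rot2 at col 5 lands with bottom-row=0; cleared 0 line(s) (total 0); column heights now [0 0 2 1 1 2 2], max=2
Drop 3: S rot2 at col 4 lands with bottom-row=2; cleared 0 line(s) (total 0); column heights now [0 0 2 1 3 4 4], max=4
Test piece T rot3 at col 2 (width 2): heights before test = [0 0 2 1 3 4 4]; fits = True

Answer: yes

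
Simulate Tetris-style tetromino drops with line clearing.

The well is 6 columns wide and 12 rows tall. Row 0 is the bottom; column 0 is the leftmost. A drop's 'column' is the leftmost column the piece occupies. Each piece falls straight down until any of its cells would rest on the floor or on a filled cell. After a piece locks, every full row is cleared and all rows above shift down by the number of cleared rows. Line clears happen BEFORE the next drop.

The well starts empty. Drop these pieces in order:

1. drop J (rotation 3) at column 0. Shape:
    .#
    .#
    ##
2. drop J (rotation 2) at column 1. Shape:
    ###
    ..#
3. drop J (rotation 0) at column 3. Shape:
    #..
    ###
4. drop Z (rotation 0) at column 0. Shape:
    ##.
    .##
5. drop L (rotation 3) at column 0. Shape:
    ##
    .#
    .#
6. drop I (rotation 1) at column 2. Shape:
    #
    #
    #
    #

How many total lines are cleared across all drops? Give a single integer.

Drop 1: J rot3 at col 0 lands with bottom-row=0; cleared 0 line(s) (total 0); column heights now [1 3 0 0 0 0], max=3
Drop 2: J rot2 at col 1 lands with bottom-row=2; cleared 0 line(s) (total 0); column heights now [1 4 4 4 0 0], max=4
Drop 3: J rot0 at col 3 lands with bottom-row=4; cleared 0 line(s) (total 0); column heights now [1 4 4 6 5 5], max=6
Drop 4: Z rot0 at col 0 lands with bottom-row=4; cleared 0 line(s) (total 0); column heights now [6 6 5 6 5 5], max=6
Drop 5: L rot3 at col 0 lands with bottom-row=6; cleared 0 line(s) (total 0); column heights now [9 9 5 6 5 5], max=9
Drop 6: I rot1 at col 2 lands with bottom-row=5; cleared 0 line(s) (total 0); column heights now [9 9 9 6 5 5], max=9

Answer: 0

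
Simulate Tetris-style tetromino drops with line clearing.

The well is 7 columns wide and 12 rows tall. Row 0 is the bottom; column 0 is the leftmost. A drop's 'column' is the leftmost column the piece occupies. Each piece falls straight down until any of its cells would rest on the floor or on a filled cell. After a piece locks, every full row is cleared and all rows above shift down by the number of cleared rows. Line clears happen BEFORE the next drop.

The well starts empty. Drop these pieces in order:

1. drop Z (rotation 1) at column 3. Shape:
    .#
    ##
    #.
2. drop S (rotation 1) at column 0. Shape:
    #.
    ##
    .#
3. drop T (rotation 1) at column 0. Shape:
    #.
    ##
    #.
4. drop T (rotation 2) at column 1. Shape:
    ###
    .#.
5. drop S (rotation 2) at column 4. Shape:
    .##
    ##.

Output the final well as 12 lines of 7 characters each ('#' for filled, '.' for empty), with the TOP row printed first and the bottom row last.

Drop 1: Z rot1 at col 3 lands with bottom-row=0; cleared 0 line(s) (total 0); column heights now [0 0 0 2 3 0 0], max=3
Drop 2: S rot1 at col 0 lands with bottom-row=0; cleared 0 line(s) (total 0); column heights now [3 2 0 2 3 0 0], max=3
Drop 3: T rot1 at col 0 lands with bottom-row=3; cleared 0 line(s) (total 0); column heights now [6 5 0 2 3 0 0], max=6
Drop 4: T rot2 at col 1 lands with bottom-row=4; cleared 0 line(s) (total 0); column heights now [6 6 6 6 3 0 0], max=6
Drop 5: S rot2 at col 4 lands with bottom-row=3; cleared 0 line(s) (total 0); column heights now [6 6 6 6 4 5 5], max=6

Answer: .......
.......
.......
.......
.......
.......
####...
###..##
#...##.
#...#..
##.##..
.#.#...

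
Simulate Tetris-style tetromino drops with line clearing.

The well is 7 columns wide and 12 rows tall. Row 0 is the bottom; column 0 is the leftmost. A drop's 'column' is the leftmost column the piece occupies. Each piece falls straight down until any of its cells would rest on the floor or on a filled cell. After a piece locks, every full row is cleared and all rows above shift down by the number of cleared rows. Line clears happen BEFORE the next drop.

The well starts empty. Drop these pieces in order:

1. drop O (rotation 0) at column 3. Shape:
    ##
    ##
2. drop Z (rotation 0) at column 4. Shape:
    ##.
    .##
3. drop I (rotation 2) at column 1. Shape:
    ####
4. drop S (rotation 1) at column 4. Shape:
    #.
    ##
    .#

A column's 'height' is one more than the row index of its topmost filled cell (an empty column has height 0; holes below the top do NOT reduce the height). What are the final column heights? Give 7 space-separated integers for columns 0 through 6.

Drop 1: O rot0 at col 3 lands with bottom-row=0; cleared 0 line(s) (total 0); column heights now [0 0 0 2 2 0 0], max=2
Drop 2: Z rot0 at col 4 lands with bottom-row=1; cleared 0 line(s) (total 0); column heights now [0 0 0 2 3 3 2], max=3
Drop 3: I rot2 at col 1 lands with bottom-row=3; cleared 0 line(s) (total 0); column heights now [0 4 4 4 4 3 2], max=4
Drop 4: S rot1 at col 4 lands with bottom-row=3; cleared 0 line(s) (total 0); column heights now [0 4 4 4 6 5 2], max=6

Answer: 0 4 4 4 6 5 2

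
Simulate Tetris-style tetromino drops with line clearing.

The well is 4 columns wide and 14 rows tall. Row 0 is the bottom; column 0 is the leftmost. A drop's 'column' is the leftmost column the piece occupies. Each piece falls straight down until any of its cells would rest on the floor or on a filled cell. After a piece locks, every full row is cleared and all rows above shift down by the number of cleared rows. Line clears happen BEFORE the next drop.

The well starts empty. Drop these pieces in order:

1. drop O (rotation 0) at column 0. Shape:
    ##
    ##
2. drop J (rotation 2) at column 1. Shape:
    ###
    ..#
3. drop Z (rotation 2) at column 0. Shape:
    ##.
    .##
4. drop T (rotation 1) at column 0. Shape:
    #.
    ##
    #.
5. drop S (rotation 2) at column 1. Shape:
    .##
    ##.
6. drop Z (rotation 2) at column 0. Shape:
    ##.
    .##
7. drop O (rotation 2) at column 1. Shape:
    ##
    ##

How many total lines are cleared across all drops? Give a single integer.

Answer: 0

Derivation:
Drop 1: O rot0 at col 0 lands with bottom-row=0; cleared 0 line(s) (total 0); column heights now [2 2 0 0], max=2
Drop 2: J rot2 at col 1 lands with bottom-row=1; cleared 0 line(s) (total 0); column heights now [2 3 3 3], max=3
Drop 3: Z rot2 at col 0 lands with bottom-row=3; cleared 0 line(s) (total 0); column heights now [5 5 4 3], max=5
Drop 4: T rot1 at col 0 lands with bottom-row=5; cleared 0 line(s) (total 0); column heights now [8 7 4 3], max=8
Drop 5: S rot2 at col 1 lands with bottom-row=7; cleared 0 line(s) (total 0); column heights now [8 8 9 9], max=9
Drop 6: Z rot2 at col 0 lands with bottom-row=9; cleared 0 line(s) (total 0); column heights now [11 11 10 9], max=11
Drop 7: O rot2 at col 1 lands with bottom-row=11; cleared 0 line(s) (total 0); column heights now [11 13 13 9], max=13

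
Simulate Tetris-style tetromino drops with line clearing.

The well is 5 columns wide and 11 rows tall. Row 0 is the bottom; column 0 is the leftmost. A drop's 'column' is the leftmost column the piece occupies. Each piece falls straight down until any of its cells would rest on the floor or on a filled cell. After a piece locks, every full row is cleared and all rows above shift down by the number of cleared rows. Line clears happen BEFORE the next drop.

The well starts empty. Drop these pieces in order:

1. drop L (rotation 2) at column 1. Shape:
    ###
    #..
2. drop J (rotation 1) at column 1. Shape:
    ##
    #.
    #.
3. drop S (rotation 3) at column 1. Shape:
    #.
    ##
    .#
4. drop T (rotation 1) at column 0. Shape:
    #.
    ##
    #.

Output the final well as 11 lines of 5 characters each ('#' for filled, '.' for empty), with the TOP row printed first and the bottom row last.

Answer: .....
#....
##...
##...
.##..
..#..
.##..
.#...
.#...
.###.
.#...

Derivation:
Drop 1: L rot2 at col 1 lands with bottom-row=0; cleared 0 line(s) (total 0); column heights now [0 2 2 2 0], max=2
Drop 2: J rot1 at col 1 lands with bottom-row=2; cleared 0 line(s) (total 0); column heights now [0 5 5 2 0], max=5
Drop 3: S rot3 at col 1 lands with bottom-row=5; cleared 0 line(s) (total 0); column heights now [0 8 7 2 0], max=8
Drop 4: T rot1 at col 0 lands with bottom-row=7; cleared 0 line(s) (total 0); column heights now [10 9 7 2 0], max=10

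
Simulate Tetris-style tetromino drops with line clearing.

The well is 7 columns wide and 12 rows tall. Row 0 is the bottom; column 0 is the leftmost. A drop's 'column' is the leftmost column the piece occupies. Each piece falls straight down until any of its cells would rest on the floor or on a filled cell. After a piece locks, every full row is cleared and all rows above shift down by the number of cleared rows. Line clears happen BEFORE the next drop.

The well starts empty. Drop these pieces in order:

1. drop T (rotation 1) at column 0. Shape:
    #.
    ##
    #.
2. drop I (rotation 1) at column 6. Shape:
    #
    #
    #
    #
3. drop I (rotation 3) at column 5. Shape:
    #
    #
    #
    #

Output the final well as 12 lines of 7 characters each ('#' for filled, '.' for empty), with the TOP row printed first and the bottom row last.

Drop 1: T rot1 at col 0 lands with bottom-row=0; cleared 0 line(s) (total 0); column heights now [3 2 0 0 0 0 0], max=3
Drop 2: I rot1 at col 6 lands with bottom-row=0; cleared 0 line(s) (total 0); column heights now [3 2 0 0 0 0 4], max=4
Drop 3: I rot3 at col 5 lands with bottom-row=0; cleared 0 line(s) (total 0); column heights now [3 2 0 0 0 4 4], max=4

Answer: .......
.......
.......
.......
.......
.......
.......
.......
.....##
#....##
##...##
#....##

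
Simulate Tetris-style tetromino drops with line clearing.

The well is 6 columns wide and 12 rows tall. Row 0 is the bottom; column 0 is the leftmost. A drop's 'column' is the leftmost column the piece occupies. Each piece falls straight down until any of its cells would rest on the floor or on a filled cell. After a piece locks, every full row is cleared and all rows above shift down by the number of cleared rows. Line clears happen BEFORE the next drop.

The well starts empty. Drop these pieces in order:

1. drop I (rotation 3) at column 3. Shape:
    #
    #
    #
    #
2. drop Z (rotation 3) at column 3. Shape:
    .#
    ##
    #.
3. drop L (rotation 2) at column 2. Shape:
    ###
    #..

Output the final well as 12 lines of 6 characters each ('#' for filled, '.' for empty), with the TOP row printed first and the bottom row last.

Drop 1: I rot3 at col 3 lands with bottom-row=0; cleared 0 line(s) (total 0); column heights now [0 0 0 4 0 0], max=4
Drop 2: Z rot3 at col 3 lands with bottom-row=4; cleared 0 line(s) (total 0); column heights now [0 0 0 6 7 0], max=7
Drop 3: L rot2 at col 2 lands with bottom-row=6; cleared 0 line(s) (total 0); column heights now [0 0 8 8 8 0], max=8

Answer: ......
......
......
......
..###.
..#.#.
...##.
...#..
...#..
...#..
...#..
...#..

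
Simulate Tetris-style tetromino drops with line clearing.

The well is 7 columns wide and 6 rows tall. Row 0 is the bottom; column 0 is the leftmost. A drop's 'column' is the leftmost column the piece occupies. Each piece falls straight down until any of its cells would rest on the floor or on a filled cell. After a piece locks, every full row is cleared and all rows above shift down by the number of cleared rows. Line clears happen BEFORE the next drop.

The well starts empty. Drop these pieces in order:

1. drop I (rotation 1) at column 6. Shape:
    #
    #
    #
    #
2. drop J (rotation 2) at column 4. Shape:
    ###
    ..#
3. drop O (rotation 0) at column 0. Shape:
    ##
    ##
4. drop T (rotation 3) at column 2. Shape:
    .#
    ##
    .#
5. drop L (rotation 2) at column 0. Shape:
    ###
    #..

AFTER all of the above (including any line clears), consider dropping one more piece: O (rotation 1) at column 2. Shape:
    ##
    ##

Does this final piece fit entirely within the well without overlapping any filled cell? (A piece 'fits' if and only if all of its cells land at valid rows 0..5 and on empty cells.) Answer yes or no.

Drop 1: I rot1 at col 6 lands with bottom-row=0; cleared 0 line(s) (total 0); column heights now [0 0 0 0 0 0 4], max=4
Drop 2: J rot2 at col 4 lands with bottom-row=4; cleared 0 line(s) (total 0); column heights now [0 0 0 0 6 6 6], max=6
Drop 3: O rot0 at col 0 lands with bottom-row=0; cleared 0 line(s) (total 0); column heights now [2 2 0 0 6 6 6], max=6
Drop 4: T rot3 at col 2 lands with bottom-row=0; cleared 0 line(s) (total 0); column heights now [2 2 2 3 6 6 6], max=6
Drop 5: L rot2 at col 0 lands with bottom-row=2; cleared 0 line(s) (total 0); column heights now [4 4 4 3 6 6 6], max=6
Test piece O rot1 at col 2 (width 2): heights before test = [4 4 4 3 6 6 6]; fits = True

Answer: yes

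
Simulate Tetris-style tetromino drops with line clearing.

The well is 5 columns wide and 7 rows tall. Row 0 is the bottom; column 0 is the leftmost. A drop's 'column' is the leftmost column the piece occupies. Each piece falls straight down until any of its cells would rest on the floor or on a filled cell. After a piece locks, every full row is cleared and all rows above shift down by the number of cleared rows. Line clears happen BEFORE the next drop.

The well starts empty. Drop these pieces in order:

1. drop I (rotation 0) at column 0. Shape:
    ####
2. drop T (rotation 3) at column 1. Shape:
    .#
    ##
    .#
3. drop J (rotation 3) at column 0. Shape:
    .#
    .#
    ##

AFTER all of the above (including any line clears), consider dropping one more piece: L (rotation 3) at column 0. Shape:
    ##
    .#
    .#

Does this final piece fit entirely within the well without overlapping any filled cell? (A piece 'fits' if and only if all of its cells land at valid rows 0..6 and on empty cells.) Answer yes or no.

Answer: no

Derivation:
Drop 1: I rot0 at col 0 lands with bottom-row=0; cleared 0 line(s) (total 0); column heights now [1 1 1 1 0], max=1
Drop 2: T rot3 at col 1 lands with bottom-row=1; cleared 0 line(s) (total 0); column heights now [1 3 4 1 0], max=4
Drop 3: J rot3 at col 0 lands with bottom-row=3; cleared 0 line(s) (total 0); column heights now [4 6 4 1 0], max=6
Test piece L rot3 at col 0 (width 2): heights before test = [4 6 4 1 0]; fits = False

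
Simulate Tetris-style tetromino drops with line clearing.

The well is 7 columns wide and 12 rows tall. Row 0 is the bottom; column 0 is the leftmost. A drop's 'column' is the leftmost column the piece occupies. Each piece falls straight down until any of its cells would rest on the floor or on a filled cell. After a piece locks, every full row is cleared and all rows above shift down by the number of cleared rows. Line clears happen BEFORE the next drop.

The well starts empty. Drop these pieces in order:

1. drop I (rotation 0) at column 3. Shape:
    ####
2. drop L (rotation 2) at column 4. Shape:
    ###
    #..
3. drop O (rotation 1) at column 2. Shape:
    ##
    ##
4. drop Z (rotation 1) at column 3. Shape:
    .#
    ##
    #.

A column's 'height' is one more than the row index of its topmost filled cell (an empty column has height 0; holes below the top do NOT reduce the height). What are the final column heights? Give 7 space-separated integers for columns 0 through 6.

Drop 1: I rot0 at col 3 lands with bottom-row=0; cleared 0 line(s) (total 0); column heights now [0 0 0 1 1 1 1], max=1
Drop 2: L rot2 at col 4 lands with bottom-row=1; cleared 0 line(s) (total 0); column heights now [0 0 0 1 3 3 3], max=3
Drop 3: O rot1 at col 2 lands with bottom-row=1; cleared 0 line(s) (total 0); column heights now [0 0 3 3 3 3 3], max=3
Drop 4: Z rot1 at col 3 lands with bottom-row=3; cleared 0 line(s) (total 0); column heights now [0 0 3 5 6 3 3], max=6

Answer: 0 0 3 5 6 3 3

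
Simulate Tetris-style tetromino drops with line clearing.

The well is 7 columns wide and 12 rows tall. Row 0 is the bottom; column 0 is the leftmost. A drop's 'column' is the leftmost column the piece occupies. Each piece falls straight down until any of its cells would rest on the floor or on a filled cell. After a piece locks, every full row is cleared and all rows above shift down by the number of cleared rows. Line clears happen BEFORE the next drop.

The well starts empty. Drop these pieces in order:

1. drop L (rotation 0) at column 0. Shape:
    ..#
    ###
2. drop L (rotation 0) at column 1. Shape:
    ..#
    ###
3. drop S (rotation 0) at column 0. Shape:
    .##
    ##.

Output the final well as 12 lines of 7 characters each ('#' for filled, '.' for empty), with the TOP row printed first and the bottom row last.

Answer: .......
.......
.......
.......
.......
.......
.......
.##....
##.#...
.###...
..#....
###....

Derivation:
Drop 1: L rot0 at col 0 lands with bottom-row=0; cleared 0 line(s) (total 0); column heights now [1 1 2 0 0 0 0], max=2
Drop 2: L rot0 at col 1 lands with bottom-row=2; cleared 0 line(s) (total 0); column heights now [1 3 3 4 0 0 0], max=4
Drop 3: S rot0 at col 0 lands with bottom-row=3; cleared 0 line(s) (total 0); column heights now [4 5 5 4 0 0 0], max=5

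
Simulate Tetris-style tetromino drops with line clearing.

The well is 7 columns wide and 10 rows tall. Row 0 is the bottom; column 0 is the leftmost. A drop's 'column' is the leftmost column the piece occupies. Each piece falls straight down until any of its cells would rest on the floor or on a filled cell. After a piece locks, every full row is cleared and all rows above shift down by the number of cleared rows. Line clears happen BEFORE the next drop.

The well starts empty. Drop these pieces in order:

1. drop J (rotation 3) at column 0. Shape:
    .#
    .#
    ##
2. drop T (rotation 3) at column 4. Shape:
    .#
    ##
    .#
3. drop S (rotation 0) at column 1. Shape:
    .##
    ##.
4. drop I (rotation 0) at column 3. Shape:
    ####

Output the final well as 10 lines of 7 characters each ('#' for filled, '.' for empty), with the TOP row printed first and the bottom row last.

Drop 1: J rot3 at col 0 lands with bottom-row=0; cleared 0 line(s) (total 0); column heights now [1 3 0 0 0 0 0], max=3
Drop 2: T rot3 at col 4 lands with bottom-row=0; cleared 0 line(s) (total 0); column heights now [1 3 0 0 2 3 0], max=3
Drop 3: S rot0 at col 1 lands with bottom-row=3; cleared 0 line(s) (total 0); column heights now [1 4 5 5 2 3 0], max=5
Drop 4: I rot0 at col 3 lands with bottom-row=5; cleared 0 line(s) (total 0); column heights now [1 4 5 6 6 6 6], max=6

Answer: .......
.......
.......
.......
...####
..##...
.##....
.#...#.
.#..##.
##...#.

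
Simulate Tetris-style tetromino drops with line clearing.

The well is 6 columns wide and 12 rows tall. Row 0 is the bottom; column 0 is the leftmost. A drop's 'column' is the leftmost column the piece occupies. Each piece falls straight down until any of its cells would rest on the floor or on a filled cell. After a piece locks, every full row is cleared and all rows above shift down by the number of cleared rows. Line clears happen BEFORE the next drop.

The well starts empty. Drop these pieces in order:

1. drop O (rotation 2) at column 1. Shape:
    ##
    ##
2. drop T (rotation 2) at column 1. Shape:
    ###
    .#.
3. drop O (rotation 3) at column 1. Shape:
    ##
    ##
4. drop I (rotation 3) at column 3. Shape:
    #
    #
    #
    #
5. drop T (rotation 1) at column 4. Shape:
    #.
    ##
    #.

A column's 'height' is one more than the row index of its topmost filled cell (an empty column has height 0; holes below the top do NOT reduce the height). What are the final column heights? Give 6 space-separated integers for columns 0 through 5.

Answer: 0 6 6 8 3 2

Derivation:
Drop 1: O rot2 at col 1 lands with bottom-row=0; cleared 0 line(s) (total 0); column heights now [0 2 2 0 0 0], max=2
Drop 2: T rot2 at col 1 lands with bottom-row=2; cleared 0 line(s) (total 0); column heights now [0 4 4 4 0 0], max=4
Drop 3: O rot3 at col 1 lands with bottom-row=4; cleared 0 line(s) (total 0); column heights now [0 6 6 4 0 0], max=6
Drop 4: I rot3 at col 3 lands with bottom-row=4; cleared 0 line(s) (total 0); column heights now [0 6 6 8 0 0], max=8
Drop 5: T rot1 at col 4 lands with bottom-row=0; cleared 0 line(s) (total 0); column heights now [0 6 6 8 3 2], max=8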